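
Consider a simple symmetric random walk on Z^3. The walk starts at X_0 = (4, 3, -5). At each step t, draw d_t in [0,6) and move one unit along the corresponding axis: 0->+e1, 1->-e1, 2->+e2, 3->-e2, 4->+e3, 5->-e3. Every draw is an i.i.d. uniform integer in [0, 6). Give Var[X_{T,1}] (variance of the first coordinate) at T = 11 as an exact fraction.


Outcome values over d=0..5: [1, -1, 0, 0, 0, 0]
Σy = 0, Σy² = 2, M = 6
μ = 0/6 = 0,  σ² = 2/6 − (0)² = 1/3
Independent increments: Var[X_11] = 11·σ² = 11·(1/3) = 11/3

11/3


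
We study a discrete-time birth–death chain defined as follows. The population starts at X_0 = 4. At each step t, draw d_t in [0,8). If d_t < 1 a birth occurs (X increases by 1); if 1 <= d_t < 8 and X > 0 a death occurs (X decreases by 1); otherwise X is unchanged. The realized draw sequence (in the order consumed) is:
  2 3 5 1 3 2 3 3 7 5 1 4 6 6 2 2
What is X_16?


0

t=0: X=4, d=2 → death, X_1=3
t=1: X=3, d=3 → death, X_2=2
t=2: X=2, d=5 → death, X_3=1
t=3: X=1, d=1 → death, X_4=0
t=4: X=0, d=3 → hold, X_5=0
t=5: X=0, d=2 → hold, X_6=0
t=6: X=0, d=3 → hold, X_7=0
t=7: X=0, d=3 → hold, X_8=0
t=8: X=0, d=7 → hold, X_9=0
t=9: X=0, d=5 → hold, X_10=0
t=10: X=0, d=1 → hold, X_11=0
t=11: X=0, d=4 → hold, X_12=0
t=12: X=0, d=6 → hold, X_13=0
t=13: X=0, d=6 → hold, X_14=0
t=14: X=0, d=2 → hold, X_15=0
t=15: X=0, d=2 → hold, X_16=0


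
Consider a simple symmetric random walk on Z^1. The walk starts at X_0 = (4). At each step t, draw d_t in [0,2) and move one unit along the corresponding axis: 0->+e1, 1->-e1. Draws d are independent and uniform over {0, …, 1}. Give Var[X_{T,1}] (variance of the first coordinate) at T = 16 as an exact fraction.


Outcome values over d=0..1: [1, -1]
Σy = 0, Σy² = 2, M = 2
μ = 0/2 = 0,  σ² = 2/2 − (0)² = 1
Independent increments: Var[X_16] = 16·σ² = 16·(1) = 16

16


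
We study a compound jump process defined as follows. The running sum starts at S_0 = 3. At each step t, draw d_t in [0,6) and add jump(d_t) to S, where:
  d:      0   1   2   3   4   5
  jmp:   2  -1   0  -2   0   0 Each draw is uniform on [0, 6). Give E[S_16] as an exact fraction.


Outcome values over d=0..5: [2, -1, 0, -2, 0, 0]
Σy = -1, Σy² = 9, M = 6
μ = -1/6 = -1/6,  σ² = 9/6 − (-1/6)² = 53/36
E[S_16] = 3 + 16·(-1/6) = 1/3

1/3


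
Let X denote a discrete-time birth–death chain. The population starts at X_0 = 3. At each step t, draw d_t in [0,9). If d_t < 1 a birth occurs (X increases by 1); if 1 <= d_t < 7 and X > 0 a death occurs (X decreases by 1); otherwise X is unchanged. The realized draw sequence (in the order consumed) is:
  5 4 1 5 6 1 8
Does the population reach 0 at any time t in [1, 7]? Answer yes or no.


yes

t=0: X=3, d=5 → death, X_1=2
t=1: X=2, d=4 → death, X_2=1
t=2: X=1, d=1 → death, X_3=0
t=3: X=0, d=5 → hold, X_4=0
t=4: X=0, d=6 → hold, X_5=0
t=5: X=0, d=1 → hold, X_6=0
t=6: X=0, d=8 → hold, X_7=0


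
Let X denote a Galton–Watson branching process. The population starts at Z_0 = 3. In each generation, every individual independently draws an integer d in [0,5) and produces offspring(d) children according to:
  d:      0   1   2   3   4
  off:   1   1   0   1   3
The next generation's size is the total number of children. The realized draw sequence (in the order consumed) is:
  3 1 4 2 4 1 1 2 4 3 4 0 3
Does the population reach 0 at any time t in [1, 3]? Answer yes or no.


gen 0: Z_0=3, draws=[3, 1, 4], offspring=[1, 1, 3], Z_1=5
gen 1: Z_1=5, draws=[2, 4, 1, 1, 2], offspring=[0, 3, 1, 1, 0], Z_2=5
gen 2: Z_2=5, draws=[4, 3, 4, 0, 3], offspring=[3, 1, 3, 1, 1], Z_3=9

no


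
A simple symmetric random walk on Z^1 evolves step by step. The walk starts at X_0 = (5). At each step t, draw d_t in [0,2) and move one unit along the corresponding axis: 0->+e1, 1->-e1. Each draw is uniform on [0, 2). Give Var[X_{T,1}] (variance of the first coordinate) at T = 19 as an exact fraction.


Outcome values over d=0..1: [1, -1]
Σy = 0, Σy² = 2, M = 2
μ = 0/2 = 0,  σ² = 2/2 − (0)² = 1
Independent increments: Var[X_19] = 19·σ² = 19·(1) = 19

19


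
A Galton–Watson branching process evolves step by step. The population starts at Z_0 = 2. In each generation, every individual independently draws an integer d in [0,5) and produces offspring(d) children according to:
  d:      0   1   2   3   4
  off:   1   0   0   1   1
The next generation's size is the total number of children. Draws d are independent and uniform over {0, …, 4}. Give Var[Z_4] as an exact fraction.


Outcome values over d=0..4: [1, 0, 0, 1, 1]
Σy = 3, Σy² = 3, M = 5
μ = 3/5 = 3/5,  σ² = 3/5 − (3/5)² = 6/25
V_0 = 0, E_0 = 2
V_1 = 6/25·E_0 + (3/5)²·V_0 = 12/25;  E_1 = 6/5
V_2 = 6/25·E_1 + (3/5)²·V_1 = 288/625;  E_2 = 18/25
V_3 = 6/25·E_2 + (3/5)²·V_2 = 5292/15625;  E_3 = 54/125
V_4 = 6/25·E_3 + (3/5)²·V_3 = 88128/390625;  E_4 = 162/625

88128/390625


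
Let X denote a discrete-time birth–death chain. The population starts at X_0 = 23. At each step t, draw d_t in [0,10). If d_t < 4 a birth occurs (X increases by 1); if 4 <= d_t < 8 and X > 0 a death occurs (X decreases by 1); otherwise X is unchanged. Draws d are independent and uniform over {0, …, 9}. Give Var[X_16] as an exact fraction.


X can drop by at most 1 per step and X_0 = 23 > T = 16, so X_t >= 23 − t >= 7 > 0 for every t <= 16: the floor at 0 (the 'and X > 0' condition) never binds. Hence X_16 = X_0 + Σ_{t<16} Y_t with i.i.d. increments Y_t = y(d_t) ∈ {+1, −1, 0}.
Outcome values over d=0..9: [1, 1, 1, 1, -1, -1, -1, -1, 0, 0]
Σy = 0, Σy² = 8, M = 10
μ = 0/10 = 0,  σ² = 8/10 − (0)² = 4/5
Independent increments: Var[X_16] = 16·σ² = 16·(4/5) = 64/5

64/5


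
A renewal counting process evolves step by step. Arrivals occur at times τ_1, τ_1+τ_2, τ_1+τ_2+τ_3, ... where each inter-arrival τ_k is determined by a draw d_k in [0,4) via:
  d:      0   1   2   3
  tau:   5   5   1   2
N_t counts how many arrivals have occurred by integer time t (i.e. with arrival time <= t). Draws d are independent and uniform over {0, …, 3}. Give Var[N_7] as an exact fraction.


196807991/268435456

Inter-arrival values over d=0..3: [5, 5, 1, 2]
Each d has probability 1/4, so the pmf of τ is: f(1) = 1/4, f(2) = 1/4, f(5) = 1/2
Let p_n(j) = P(N_n = j), with p_0 = [1]. Condition on τ_1: p_n(0) = P(τ > n), and for j >= 1, p_n(j) = Σ_{k<=n} f(k)·p_{n−k}(j−1)
p_1 = [3/4, 1/4]  (j = 0..1)
p_2 = [1/2, 7/16, 1/16]  (j = 0..2)
p_3 = [1/2, 5/16, 11/64, 1/64]  (j = 0..3)
p_4 = [1/2, 1/4, 3/16, 15/256, 1/256]  (j = 0..4)
p_5 = [0, 3/4, 9/64, 23/256, 19/1024, 1/1024]  (j = 0..5)
p_6 = [0, 1/2, 3/8, 21/256, 19/512, 23/4096, 1/4096]  (j = 0..6)
p_7 = [0, 1/4, 17/32, 41/256, 11/256, 57/4096, 27/16384, 1/16384]  (j = 0..7)
E[N_7] = Σ j·p_7(j) = 33501/16384;  E[N_7²] = Σ j²·p_7(j) = 80513/16384
Var[N_7] = 80513/16384 − (33501/16384)² = 196807991/268435456


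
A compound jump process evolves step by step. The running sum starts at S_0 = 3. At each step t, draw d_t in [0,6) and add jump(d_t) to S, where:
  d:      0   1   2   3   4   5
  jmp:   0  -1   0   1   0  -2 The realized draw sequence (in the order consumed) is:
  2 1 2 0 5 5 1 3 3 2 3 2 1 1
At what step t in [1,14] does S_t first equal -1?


t=0: S=3, d=2, jump=0, S_1=3
t=1: S=3, d=1, jump=-1, S_2=2
t=2: S=2, d=2, jump=0, S_3=2
t=3: S=2, d=0, jump=0, S_4=2
t=4: S=2, d=5, jump=-2, S_5=0
t=5: S=0, d=5, jump=-2, S_6=-2
t=6: S=-2, d=1, jump=-1, S_7=-3
t=7: S=-3, d=3, jump=1, S_8=-2
t=8: S=-2, d=3, jump=1, S_9=-1
t=9: S=-1, d=2, jump=0, S_10=-1
t=10: S=-1, d=3, jump=1, S_11=0
t=11: S=0, d=2, jump=0, S_12=0
t=12: S=0, d=1, jump=-1, S_13=-1
t=13: S=-1, d=1, jump=-1, S_14=-2

9


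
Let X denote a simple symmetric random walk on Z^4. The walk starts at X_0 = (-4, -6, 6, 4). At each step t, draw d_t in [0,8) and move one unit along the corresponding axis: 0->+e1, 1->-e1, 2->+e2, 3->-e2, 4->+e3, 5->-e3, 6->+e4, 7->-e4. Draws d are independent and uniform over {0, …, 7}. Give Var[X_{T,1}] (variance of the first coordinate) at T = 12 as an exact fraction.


Outcome values over d=0..7: [1, -1, 0, 0, 0, 0, 0, 0]
Σy = 0, Σy² = 2, M = 8
μ = 0/8 = 0,  σ² = 2/8 − (0)² = 1/4
Independent increments: Var[X_12] = 12·σ² = 12·(1/4) = 3

3


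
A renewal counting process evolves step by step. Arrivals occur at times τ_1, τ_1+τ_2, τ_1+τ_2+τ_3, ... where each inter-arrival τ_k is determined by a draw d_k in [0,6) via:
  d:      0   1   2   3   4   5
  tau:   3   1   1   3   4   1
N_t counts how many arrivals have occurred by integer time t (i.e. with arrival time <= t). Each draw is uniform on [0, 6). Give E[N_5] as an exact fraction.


Inter-arrival values over d=0..5: [3, 1, 1, 3, 4, 1]
Each d has probability 1/6, so the pmf of τ is: f(1) = 1/2, f(3) = 1/3, f(4) = 1/6
Renewal equation for m(n) = E[N_n]: condition on τ_1 = k (if k <= n, one arrival plus a fresh copy on the remaining n−k steps): m(n) = F(n) + Σ_{k<=n} f(k)·m(n−k), where F(n) = P(τ <= n) and m(0) = 0
m(1) = F(1) = 1/2
m(2) = F(2) + f(1)·m(1) = 1/2 + 1/2·1/2 = 3/4
m(3) = F(3) + f(1)·m(2) = 5/6 + 1/2·3/4 = 29/24
m(4) = F(4) + f(1)·m(3) + f(3)·m(1) = 1 + 1/2·29/24 + 1/3·1/2 = 85/48
m(5) = F(5) + f(1)·m(4) + f(3)·m(2) + f(4)·m(1) = 1 + 1/2·85/48 + 1/3·3/4 + 1/6·1/2 = 71/32
E[N_5] = m(5) = 71/32

71/32


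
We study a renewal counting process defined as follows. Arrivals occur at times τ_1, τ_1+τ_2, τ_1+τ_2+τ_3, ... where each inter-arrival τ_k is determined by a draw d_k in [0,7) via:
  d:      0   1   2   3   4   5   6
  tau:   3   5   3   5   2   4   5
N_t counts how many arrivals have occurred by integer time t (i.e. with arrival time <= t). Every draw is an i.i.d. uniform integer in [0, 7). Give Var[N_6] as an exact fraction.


21356/117649

Inter-arrival values over d=0..6: [3, 5, 3, 5, 2, 4, 5]
Each d has probability 1/7, so the pmf of τ is: f(2) = 1/7, f(3) = 2/7, f(4) = 1/7, f(5) = 3/7
Let p_n(j) = P(N_n = j), with p_0 = [1]. Condition on τ_1: p_n(0) = P(τ > n), and for j >= 1, p_n(j) = Σ_{k<=n} f(k)·p_{n−k}(j−1)
p_1 = [1]  (j = 0)
p_2 = [6/7, 1/7]  (j = 0..1)
p_3 = [4/7, 3/7]  (j = 0..1)
p_4 = [3/7, 27/49, 1/49]  (j = 0..2)
p_5 = [0, 44/49, 5/49]  (j = 0..2)
p_6 = [0, 38/49, 76/343, 1/343]  (j = 0..3)
E[N_6] = Σ j·p_6(j) = 421/343;  E[N_6²] = Σ j²·p_6(j) = 579/343
Var[N_6] = 579/343 − (421/343)² = 21356/117649


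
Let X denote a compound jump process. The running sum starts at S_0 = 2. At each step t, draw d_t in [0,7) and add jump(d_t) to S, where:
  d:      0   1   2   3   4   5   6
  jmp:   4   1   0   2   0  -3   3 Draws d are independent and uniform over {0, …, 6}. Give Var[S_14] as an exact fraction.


64

Outcome values over d=0..6: [4, 1, 0, 2, 0, -3, 3]
Σy = 7, Σy² = 39, M = 7
μ = 7/7 = 1,  σ² = 39/7 − (1)² = 32/7
Independent increments: Var[S_14] = 14·σ² = 14·(32/7) = 64


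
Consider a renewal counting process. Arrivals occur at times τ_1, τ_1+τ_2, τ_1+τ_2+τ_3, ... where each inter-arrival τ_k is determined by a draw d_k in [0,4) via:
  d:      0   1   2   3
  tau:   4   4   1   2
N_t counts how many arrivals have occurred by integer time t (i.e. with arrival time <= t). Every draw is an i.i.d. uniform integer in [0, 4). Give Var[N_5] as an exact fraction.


Inter-arrival values over d=0..3: [4, 4, 1, 2]
Each d has probability 1/4, so the pmf of τ is: f(1) = 1/4, f(2) = 1/4, f(4) = 1/2
Let p_n(j) = P(N_n = j), with p_0 = [1]. Condition on τ_1: p_n(0) = P(τ > n), and for j >= 1, p_n(j) = Σ_{k<=n} f(k)·p_{n−k}(j−1)
p_1 = [3/4, 1/4]  (j = 0..1)
p_2 = [1/2, 7/16, 1/16]  (j = 0..2)
p_3 = [1/2, 5/16, 11/64, 1/64]  (j = 0..3)
p_4 = [0, 3/4, 3/16, 15/256, 1/256]  (j = 0..4)
p_5 = [0, 1/2, 25/64, 23/256, 19/1024, 1/1024]  (j = 0..5)
E[N_5] = Σ j·p_5(j) = 1669/1024;  E[N_5²] = Σ j²·p_5(j) = 3269/1024
Var[N_5] = 3269/1024 − (1669/1024)² = 561895/1048576

561895/1048576


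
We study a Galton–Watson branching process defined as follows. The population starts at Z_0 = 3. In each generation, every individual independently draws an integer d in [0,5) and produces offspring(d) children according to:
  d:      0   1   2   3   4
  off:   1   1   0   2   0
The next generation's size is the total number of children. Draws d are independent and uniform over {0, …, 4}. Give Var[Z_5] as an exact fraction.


22589952/9765625

Outcome values over d=0..4: [1, 1, 0, 2, 0]
Σy = 4, Σy² = 6, M = 5
μ = 4/5 = 4/5,  σ² = 6/5 − (4/5)² = 14/25
V_0 = 0, E_0 = 3
V_1 = 14/25·E_0 + (4/5)²·V_0 = 42/25;  E_1 = 12/5
V_2 = 14/25·E_1 + (4/5)²·V_1 = 1512/625;  E_2 = 48/25
V_3 = 14/25·E_2 + (4/5)²·V_2 = 40992/15625;  E_3 = 192/125
V_4 = 14/25·E_3 + (4/5)²·V_3 = 991872/390625;  E_4 = 768/625
V_5 = 14/25·E_4 + (4/5)²·V_4 = 22589952/9765625;  E_5 = 3072/3125


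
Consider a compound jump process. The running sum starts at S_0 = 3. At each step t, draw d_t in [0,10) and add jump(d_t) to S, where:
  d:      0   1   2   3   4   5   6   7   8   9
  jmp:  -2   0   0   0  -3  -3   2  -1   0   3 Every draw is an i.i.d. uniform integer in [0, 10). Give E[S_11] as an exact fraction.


-7/5

Outcome values over d=0..9: [-2, 0, 0, 0, -3, -3, 2, -1, 0, 3]
Σy = -4, Σy² = 36, M = 10
μ = -4/10 = -2/5,  σ² = 36/10 − (-2/5)² = 86/25
E[S_11] = 3 + 11·(-2/5) = -7/5


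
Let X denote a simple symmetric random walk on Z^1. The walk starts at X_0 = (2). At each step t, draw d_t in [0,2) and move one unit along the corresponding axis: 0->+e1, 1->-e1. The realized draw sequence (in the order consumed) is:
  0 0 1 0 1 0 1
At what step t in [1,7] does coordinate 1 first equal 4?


2

t=0: X=(2), d=0 → +e1, X_1=(3)
t=1: X=(3), d=0 → +e1, X_2=(4)
t=2: X=(4), d=1 → -e1, X_3=(3)
t=3: X=(3), d=0 → +e1, X_4=(4)
t=4: X=(4), d=1 → -e1, X_5=(3)
t=5: X=(3), d=0 → +e1, X_6=(4)
t=6: X=(4), d=1 → -e1, X_7=(3)


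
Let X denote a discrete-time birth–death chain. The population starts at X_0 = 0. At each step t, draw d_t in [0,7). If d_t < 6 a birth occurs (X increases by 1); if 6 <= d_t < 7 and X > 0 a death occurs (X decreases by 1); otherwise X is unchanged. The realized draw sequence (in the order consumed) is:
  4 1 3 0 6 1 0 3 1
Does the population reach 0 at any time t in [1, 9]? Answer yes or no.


no

t=0: X=0, d=4 → birth, X_1=1
t=1: X=1, d=1 → birth, X_2=2
t=2: X=2, d=3 → birth, X_3=3
t=3: X=3, d=0 → birth, X_4=4
t=4: X=4, d=6 → death, X_5=3
t=5: X=3, d=1 → birth, X_6=4
t=6: X=4, d=0 → birth, X_7=5
t=7: X=5, d=3 → birth, X_8=6
t=8: X=6, d=1 → birth, X_9=7


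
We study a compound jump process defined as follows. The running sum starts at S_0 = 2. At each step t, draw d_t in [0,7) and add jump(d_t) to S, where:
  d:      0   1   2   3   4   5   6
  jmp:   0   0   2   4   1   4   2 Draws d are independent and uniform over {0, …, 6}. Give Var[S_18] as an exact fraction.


Outcome values over d=0..6: [0, 0, 2, 4, 1, 4, 2]
Σy = 13, Σy² = 41, M = 7
μ = 13/7 = 13/7,  σ² = 41/7 − (13/7)² = 118/49
Independent increments: Var[S_18] = 18·σ² = 18·(118/49) = 2124/49

2124/49


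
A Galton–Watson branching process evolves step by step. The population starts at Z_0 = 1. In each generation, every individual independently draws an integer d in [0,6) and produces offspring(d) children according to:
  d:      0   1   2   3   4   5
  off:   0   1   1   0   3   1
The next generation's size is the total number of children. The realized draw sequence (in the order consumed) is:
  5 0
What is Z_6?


gen 0: Z_0=1, draws=[5], offspring=[1], Z_1=1
gen 1: Z_1=1, draws=[0], offspring=[0], Z_2=0
gen 2: Z_2=0, draws=[], offspring=[], Z_3=0
gen 3: Z_3=0, draws=[], offspring=[], Z_4=0
gen 4: Z_4=0, draws=[], offspring=[], Z_5=0
gen 5: Z_5=0, draws=[], offspring=[], Z_6=0

0


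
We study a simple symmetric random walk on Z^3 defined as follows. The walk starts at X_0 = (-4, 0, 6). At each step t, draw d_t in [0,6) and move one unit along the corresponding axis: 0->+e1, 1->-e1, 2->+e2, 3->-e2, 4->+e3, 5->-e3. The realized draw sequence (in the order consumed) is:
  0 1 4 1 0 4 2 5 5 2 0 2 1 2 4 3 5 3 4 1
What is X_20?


(-5, 2, 7)

t=0: X=(-4, 0, 6), d=0 → +e1, X_1=(-3, 0, 6)
t=1: X=(-3, 0, 6), d=1 → -e1, X_2=(-4, 0, 6)
t=2: X=(-4, 0, 6), d=4 → +e3, X_3=(-4, 0, 7)
t=3: X=(-4, 0, 7), d=1 → -e1, X_4=(-5, 0, 7)
t=4: X=(-5, 0, 7), d=0 → +e1, X_5=(-4, 0, 7)
t=5: X=(-4, 0, 7), d=4 → +e3, X_6=(-4, 0, 8)
t=6: X=(-4, 0, 8), d=2 → +e2, X_7=(-4, 1, 8)
t=7: X=(-4, 1, 8), d=5 → -e3, X_8=(-4, 1, 7)
t=8: X=(-4, 1, 7), d=5 → -e3, X_9=(-4, 1, 6)
t=9: X=(-4, 1, 6), d=2 → +e2, X_10=(-4, 2, 6)
t=10: X=(-4, 2, 6), d=0 → +e1, X_11=(-3, 2, 6)
t=11: X=(-3, 2, 6), d=2 → +e2, X_12=(-3, 3, 6)
t=12: X=(-3, 3, 6), d=1 → -e1, X_13=(-4, 3, 6)
t=13: X=(-4, 3, 6), d=2 → +e2, X_14=(-4, 4, 6)
t=14: X=(-4, 4, 6), d=4 → +e3, X_15=(-4, 4, 7)
t=15: X=(-4, 4, 7), d=3 → -e2, X_16=(-4, 3, 7)
t=16: X=(-4, 3, 7), d=5 → -e3, X_17=(-4, 3, 6)
t=17: X=(-4, 3, 6), d=3 → -e2, X_18=(-4, 2, 6)
t=18: X=(-4, 2, 6), d=4 → +e3, X_19=(-4, 2, 7)
t=19: X=(-4, 2, 7), d=1 → -e1, X_20=(-5, 2, 7)


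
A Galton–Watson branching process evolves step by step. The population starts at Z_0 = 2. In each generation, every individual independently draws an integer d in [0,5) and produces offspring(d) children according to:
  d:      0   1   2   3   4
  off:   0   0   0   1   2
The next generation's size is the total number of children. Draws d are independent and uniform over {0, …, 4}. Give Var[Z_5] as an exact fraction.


3735072/9765625

Outcome values over d=0..4: [0, 0, 0, 1, 2]
Σy = 3, Σy² = 5, M = 5
μ = 3/5 = 3/5,  σ² = 5/5 − (3/5)² = 16/25
V_0 = 0, E_0 = 2
V_1 = 16/25·E_0 + (3/5)²·V_0 = 32/25;  E_1 = 6/5
V_2 = 16/25·E_1 + (3/5)²·V_1 = 768/625;  E_2 = 18/25
V_3 = 16/25·E_2 + (3/5)²·V_2 = 14112/15625;  E_3 = 54/125
V_4 = 16/25·E_3 + (3/5)²·V_3 = 235008/390625;  E_4 = 162/625
V_5 = 16/25·E_4 + (3/5)²·V_4 = 3735072/9765625;  E_5 = 486/3125


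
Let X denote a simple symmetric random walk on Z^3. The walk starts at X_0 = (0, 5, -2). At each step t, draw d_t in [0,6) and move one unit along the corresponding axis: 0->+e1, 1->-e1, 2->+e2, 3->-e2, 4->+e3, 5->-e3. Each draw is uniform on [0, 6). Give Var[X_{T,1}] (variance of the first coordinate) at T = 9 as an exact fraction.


Outcome values over d=0..5: [1, -1, 0, 0, 0, 0]
Σy = 0, Σy² = 2, M = 6
μ = 0/6 = 0,  σ² = 2/6 − (0)² = 1/3
Independent increments: Var[X_9] = 9·σ² = 9·(1/3) = 3

3


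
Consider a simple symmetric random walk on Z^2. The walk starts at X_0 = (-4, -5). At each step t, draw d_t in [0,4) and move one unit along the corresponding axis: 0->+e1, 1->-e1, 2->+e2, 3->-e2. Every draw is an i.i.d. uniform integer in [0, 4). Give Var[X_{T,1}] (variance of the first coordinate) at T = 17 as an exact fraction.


Outcome values over d=0..3: [1, -1, 0, 0]
Σy = 0, Σy² = 2, M = 4
μ = 0/4 = 0,  σ² = 2/4 − (0)² = 1/2
Independent increments: Var[X_17] = 17·σ² = 17·(1/2) = 17/2

17/2


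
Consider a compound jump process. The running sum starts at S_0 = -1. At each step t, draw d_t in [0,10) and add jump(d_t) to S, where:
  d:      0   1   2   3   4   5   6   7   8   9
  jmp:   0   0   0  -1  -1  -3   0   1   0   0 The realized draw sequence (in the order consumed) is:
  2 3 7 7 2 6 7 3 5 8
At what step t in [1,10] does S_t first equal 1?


t=0: S=-1, d=2, jump=0, S_1=-1
t=1: S=-1, d=3, jump=-1, S_2=-2
t=2: S=-2, d=7, jump=1, S_3=-1
t=3: S=-1, d=7, jump=1, S_4=0
t=4: S=0, d=2, jump=0, S_5=0
t=5: S=0, d=6, jump=0, S_6=0
t=6: S=0, d=7, jump=1, S_7=1
t=7: S=1, d=3, jump=-1, S_8=0
t=8: S=0, d=5, jump=-3, S_9=-3
t=9: S=-3, d=8, jump=0, S_10=-3

7


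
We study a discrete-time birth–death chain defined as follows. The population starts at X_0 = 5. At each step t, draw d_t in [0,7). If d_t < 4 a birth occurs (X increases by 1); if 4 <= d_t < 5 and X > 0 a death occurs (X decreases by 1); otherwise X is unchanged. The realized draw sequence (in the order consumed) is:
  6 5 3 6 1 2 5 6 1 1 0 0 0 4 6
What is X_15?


t=0: X=5, d=6 → hold, X_1=5
t=1: X=5, d=5 → hold, X_2=5
t=2: X=5, d=3 → birth, X_3=6
t=3: X=6, d=6 → hold, X_4=6
t=4: X=6, d=1 → birth, X_5=7
t=5: X=7, d=2 → birth, X_6=8
t=6: X=8, d=5 → hold, X_7=8
t=7: X=8, d=6 → hold, X_8=8
t=8: X=8, d=1 → birth, X_9=9
t=9: X=9, d=1 → birth, X_10=10
t=10: X=10, d=0 → birth, X_11=11
t=11: X=11, d=0 → birth, X_12=12
t=12: X=12, d=0 → birth, X_13=13
t=13: X=13, d=4 → death, X_14=12
t=14: X=12, d=6 → hold, X_15=12

12


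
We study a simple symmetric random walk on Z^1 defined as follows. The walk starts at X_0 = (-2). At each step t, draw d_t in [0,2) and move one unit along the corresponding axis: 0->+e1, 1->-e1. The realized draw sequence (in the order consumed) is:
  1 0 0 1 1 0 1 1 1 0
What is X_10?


(-4)

t=0: X=(-2), d=1 → -e1, X_1=(-3)
t=1: X=(-3), d=0 → +e1, X_2=(-2)
t=2: X=(-2), d=0 → +e1, X_3=(-1)
t=3: X=(-1), d=1 → -e1, X_4=(-2)
t=4: X=(-2), d=1 → -e1, X_5=(-3)
t=5: X=(-3), d=0 → +e1, X_6=(-2)
t=6: X=(-2), d=1 → -e1, X_7=(-3)
t=7: X=(-3), d=1 → -e1, X_8=(-4)
t=8: X=(-4), d=1 → -e1, X_9=(-5)
t=9: X=(-5), d=0 → +e1, X_10=(-4)


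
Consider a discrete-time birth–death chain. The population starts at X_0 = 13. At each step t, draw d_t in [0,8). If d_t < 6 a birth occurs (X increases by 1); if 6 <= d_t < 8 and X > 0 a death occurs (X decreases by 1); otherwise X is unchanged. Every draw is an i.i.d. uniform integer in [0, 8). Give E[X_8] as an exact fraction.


17

X can drop by at most 1 per step and X_0 = 13 > T = 8, so X_t >= 13 − t >= 5 > 0 for every t <= 8: the floor at 0 (the 'and X > 0' condition) never binds. Hence X_8 = X_0 + Σ_{t<8} Y_t with i.i.d. increments Y_t = y(d_t) ∈ {+1, −1, 0}.
Outcome values over d=0..7: [1, 1, 1, 1, 1, 1, -1, -1]
Σy = 4, Σy² = 8, M = 8
μ = 4/8 = 1/2,  σ² = 8/8 − (1/2)² = 3/4
E[X_8] = 13 + 8·(1/2) = 17


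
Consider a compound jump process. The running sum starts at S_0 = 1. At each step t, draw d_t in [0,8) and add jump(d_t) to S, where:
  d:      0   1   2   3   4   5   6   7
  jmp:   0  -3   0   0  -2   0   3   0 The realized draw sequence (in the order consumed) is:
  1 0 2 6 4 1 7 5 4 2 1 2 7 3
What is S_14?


t=0: S=1, d=1, jump=-3, S_1=-2
t=1: S=-2, d=0, jump=0, S_2=-2
t=2: S=-2, d=2, jump=0, S_3=-2
t=3: S=-2, d=6, jump=3, S_4=1
t=4: S=1, d=4, jump=-2, S_5=-1
t=5: S=-1, d=1, jump=-3, S_6=-4
t=6: S=-4, d=7, jump=0, S_7=-4
t=7: S=-4, d=5, jump=0, S_8=-4
t=8: S=-4, d=4, jump=-2, S_9=-6
t=9: S=-6, d=2, jump=0, S_10=-6
t=10: S=-6, d=1, jump=-3, S_11=-9
t=11: S=-9, d=2, jump=0, S_12=-9
t=12: S=-9, d=7, jump=0, S_13=-9
t=13: S=-9, d=3, jump=0, S_14=-9

-9


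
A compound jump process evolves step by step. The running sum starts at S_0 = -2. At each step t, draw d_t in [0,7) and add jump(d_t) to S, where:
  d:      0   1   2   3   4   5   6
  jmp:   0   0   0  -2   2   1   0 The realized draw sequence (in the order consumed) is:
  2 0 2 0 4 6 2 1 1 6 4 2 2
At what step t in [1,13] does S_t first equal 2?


t=0: S=-2, d=2, jump=0, S_1=-2
t=1: S=-2, d=0, jump=0, S_2=-2
t=2: S=-2, d=2, jump=0, S_3=-2
t=3: S=-2, d=0, jump=0, S_4=-2
t=4: S=-2, d=4, jump=2, S_5=0
t=5: S=0, d=6, jump=0, S_6=0
t=6: S=0, d=2, jump=0, S_7=0
t=7: S=0, d=1, jump=0, S_8=0
t=8: S=0, d=1, jump=0, S_9=0
t=9: S=0, d=6, jump=0, S_10=0
t=10: S=0, d=4, jump=2, S_11=2
t=11: S=2, d=2, jump=0, S_12=2
t=12: S=2, d=2, jump=0, S_13=2

11


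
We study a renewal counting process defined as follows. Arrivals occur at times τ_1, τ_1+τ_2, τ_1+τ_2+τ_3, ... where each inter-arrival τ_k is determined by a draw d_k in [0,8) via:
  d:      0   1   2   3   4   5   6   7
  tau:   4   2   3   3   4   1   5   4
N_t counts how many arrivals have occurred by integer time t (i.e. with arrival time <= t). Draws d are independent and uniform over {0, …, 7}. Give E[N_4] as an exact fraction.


4129/4096

Inter-arrival values over d=0..7: [4, 2, 3, 3, 4, 1, 5, 4]
Each d has probability 1/8, so the pmf of τ is: f(1) = 1/8, f(2) = 1/8, f(3) = 1/4, f(4) = 3/8, f(5) = 1/8
Renewal equation for m(n) = E[N_n]: condition on τ_1 = k (if k <= n, one arrival plus a fresh copy on the remaining n−k steps): m(n) = F(n) + Σ_{k<=n} f(k)·m(n−k), where F(n) = P(τ <= n) and m(0) = 0
m(1) = F(1) = 1/8
m(2) = F(2) + f(1)·m(1) = 1/4 + 1/8·1/8 = 17/64
m(3) = F(3) + f(1)·m(2) + f(2)·m(1) = 1/2 + 1/8·17/64 + 1/8·1/8 = 281/512
m(4) = F(4) + f(1)·m(3) + f(2)·m(2) + f(3)·m(1) = 7/8 + 1/8·281/512 + 1/8·17/64 + 1/4·1/8 = 4129/4096
E[N_4] = m(4) = 4129/4096


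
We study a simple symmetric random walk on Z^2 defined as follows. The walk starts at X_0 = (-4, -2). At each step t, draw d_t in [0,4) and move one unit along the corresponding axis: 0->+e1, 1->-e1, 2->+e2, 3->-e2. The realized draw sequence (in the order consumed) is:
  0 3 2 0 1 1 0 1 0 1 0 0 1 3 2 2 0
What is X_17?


(-2, -1)

t=0: X=(-4, -2), d=0 → +e1, X_1=(-3, -2)
t=1: X=(-3, -2), d=3 → -e2, X_2=(-3, -3)
t=2: X=(-3, -3), d=2 → +e2, X_3=(-3, -2)
t=3: X=(-3, -2), d=0 → +e1, X_4=(-2, -2)
t=4: X=(-2, -2), d=1 → -e1, X_5=(-3, -2)
t=5: X=(-3, -2), d=1 → -e1, X_6=(-4, -2)
t=6: X=(-4, -2), d=0 → +e1, X_7=(-3, -2)
t=7: X=(-3, -2), d=1 → -e1, X_8=(-4, -2)
t=8: X=(-4, -2), d=0 → +e1, X_9=(-3, -2)
t=9: X=(-3, -2), d=1 → -e1, X_10=(-4, -2)
t=10: X=(-4, -2), d=0 → +e1, X_11=(-3, -2)
t=11: X=(-3, -2), d=0 → +e1, X_12=(-2, -2)
t=12: X=(-2, -2), d=1 → -e1, X_13=(-3, -2)
t=13: X=(-3, -2), d=3 → -e2, X_14=(-3, -3)
t=14: X=(-3, -3), d=2 → +e2, X_15=(-3, -2)
t=15: X=(-3, -2), d=2 → +e2, X_16=(-3, -1)
t=16: X=(-3, -1), d=0 → +e1, X_17=(-2, -1)


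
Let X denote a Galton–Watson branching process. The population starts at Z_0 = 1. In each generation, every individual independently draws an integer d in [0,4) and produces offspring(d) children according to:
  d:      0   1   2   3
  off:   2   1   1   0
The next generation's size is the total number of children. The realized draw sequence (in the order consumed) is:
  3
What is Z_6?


0

gen 0: Z_0=1, draws=[3], offspring=[0], Z_1=0
gen 1: Z_1=0, draws=[], offspring=[], Z_2=0
gen 2: Z_2=0, draws=[], offspring=[], Z_3=0
gen 3: Z_3=0, draws=[], offspring=[], Z_4=0
gen 4: Z_4=0, draws=[], offspring=[], Z_5=0
gen 5: Z_5=0, draws=[], offspring=[], Z_6=0


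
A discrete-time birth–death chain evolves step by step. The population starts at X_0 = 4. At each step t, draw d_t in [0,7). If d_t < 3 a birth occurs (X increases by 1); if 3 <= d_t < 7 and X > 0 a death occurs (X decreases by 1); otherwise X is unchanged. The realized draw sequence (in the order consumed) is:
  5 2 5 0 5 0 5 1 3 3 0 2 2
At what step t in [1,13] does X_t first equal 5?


t=0: X=4, d=5 → death, X_1=3
t=1: X=3, d=2 → birth, X_2=4
t=2: X=4, d=5 → death, X_3=3
t=3: X=3, d=0 → birth, X_4=4
t=4: X=4, d=5 → death, X_5=3
t=5: X=3, d=0 → birth, X_6=4
t=6: X=4, d=5 → death, X_7=3
t=7: X=3, d=1 → birth, X_8=4
t=8: X=4, d=3 → death, X_9=3
t=9: X=3, d=3 → death, X_10=2
t=10: X=2, d=0 → birth, X_11=3
t=11: X=3, d=2 → birth, X_12=4
t=12: X=4, d=2 → birth, X_13=5

13


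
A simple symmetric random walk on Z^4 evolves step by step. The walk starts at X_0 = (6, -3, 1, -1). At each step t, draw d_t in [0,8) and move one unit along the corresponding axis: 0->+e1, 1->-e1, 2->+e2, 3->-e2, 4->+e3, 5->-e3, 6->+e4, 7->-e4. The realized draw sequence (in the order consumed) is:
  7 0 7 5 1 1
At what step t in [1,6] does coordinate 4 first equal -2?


t=0: X=(6, -3, 1, -1), d=7 → -e4, X_1=(6, -3, 1, -2)
t=1: X=(6, -3, 1, -2), d=0 → +e1, X_2=(7, -3, 1, -2)
t=2: X=(7, -3, 1, -2), d=7 → -e4, X_3=(7, -3, 1, -3)
t=3: X=(7, -3, 1, -3), d=5 → -e3, X_4=(7, -3, 0, -3)
t=4: X=(7, -3, 0, -3), d=1 → -e1, X_5=(6, -3, 0, -3)
t=5: X=(6, -3, 0, -3), d=1 → -e1, X_6=(5, -3, 0, -3)

1


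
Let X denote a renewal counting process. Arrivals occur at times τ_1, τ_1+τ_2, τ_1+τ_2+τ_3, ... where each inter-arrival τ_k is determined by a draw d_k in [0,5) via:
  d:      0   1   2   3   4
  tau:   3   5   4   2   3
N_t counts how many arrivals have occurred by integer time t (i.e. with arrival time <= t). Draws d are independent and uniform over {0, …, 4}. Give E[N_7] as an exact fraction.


Inter-arrival values over d=0..4: [3, 5, 4, 2, 3]
Each d has probability 1/5, so the pmf of τ is: f(2) = 1/5, f(3) = 2/5, f(4) = 1/5, f(5) = 1/5
Renewal equation for m(n) = E[N_n]: condition on τ_1 = k (if k <= n, one arrival plus a fresh copy on the remaining n−k steps): m(n) = F(n) + Σ_{k<=n} f(k)·m(n−k), where F(n) = P(τ <= n) and m(0) = 0
m(1) = F(1) = 0
m(2) = F(2) = 1/5
m(3) = F(3) = 3/5
m(4) = F(4) + f(2)·m(2) = 4/5 + 1/5·1/5 = 21/25
m(5) = F(5) + f(2)·m(3) + f(3)·m(2) = 1 + 1/5·3/5 + 2/5·1/5 = 6/5
m(6) = F(6) + f(2)·m(4) + f(3)·m(3) + f(4)·m(2) = 1 + 1/5·21/25 + 2/5·3/5 + 1/5·1/5 = 181/125
m(7) = F(7) + f(2)·m(5) + f(3)·m(4) + f(4)·m(3) + f(5)·m(2) = 1 + 1/5·6/5 + 2/5·21/25 + 1/5·3/5 + 1/5·1/5 = 217/125
E[N_7] = m(7) = 217/125

217/125


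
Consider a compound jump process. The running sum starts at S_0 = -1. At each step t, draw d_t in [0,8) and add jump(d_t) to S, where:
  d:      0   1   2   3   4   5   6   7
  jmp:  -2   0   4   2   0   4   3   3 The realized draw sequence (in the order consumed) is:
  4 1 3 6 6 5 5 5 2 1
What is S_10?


t=0: S=-1, d=4, jump=0, S_1=-1
t=1: S=-1, d=1, jump=0, S_2=-1
t=2: S=-1, d=3, jump=2, S_3=1
t=3: S=1, d=6, jump=3, S_4=4
t=4: S=4, d=6, jump=3, S_5=7
t=5: S=7, d=5, jump=4, S_6=11
t=6: S=11, d=5, jump=4, S_7=15
t=7: S=15, d=5, jump=4, S_8=19
t=8: S=19, d=2, jump=4, S_9=23
t=9: S=23, d=1, jump=0, S_10=23

23


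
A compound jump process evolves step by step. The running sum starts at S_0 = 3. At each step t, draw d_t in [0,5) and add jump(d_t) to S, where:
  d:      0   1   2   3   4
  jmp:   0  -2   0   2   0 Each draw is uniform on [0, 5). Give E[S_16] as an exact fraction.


Outcome values over d=0..4: [0, -2, 0, 2, 0]
Σy = 0, Σy² = 8, M = 5
μ = 0/5 = 0,  σ² = 8/5 − (0)² = 8/5
E[S_16] = 3 + 16·(0) = 3

3


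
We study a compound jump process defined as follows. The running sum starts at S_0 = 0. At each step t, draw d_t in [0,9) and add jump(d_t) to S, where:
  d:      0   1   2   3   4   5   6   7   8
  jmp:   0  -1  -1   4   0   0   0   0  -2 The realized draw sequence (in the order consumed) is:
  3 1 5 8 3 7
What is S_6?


t=0: S=0, d=3, jump=4, S_1=4
t=1: S=4, d=1, jump=-1, S_2=3
t=2: S=3, d=5, jump=0, S_3=3
t=3: S=3, d=8, jump=-2, S_4=1
t=4: S=1, d=3, jump=4, S_5=5
t=5: S=5, d=7, jump=0, S_6=5

5


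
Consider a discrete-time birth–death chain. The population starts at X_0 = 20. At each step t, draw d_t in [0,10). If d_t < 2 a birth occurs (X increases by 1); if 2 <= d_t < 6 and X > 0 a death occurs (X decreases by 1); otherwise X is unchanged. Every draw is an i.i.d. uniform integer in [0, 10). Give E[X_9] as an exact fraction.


X can drop by at most 1 per step and X_0 = 20 > T = 9, so X_t >= 20 − t >= 11 > 0 for every t <= 9: the floor at 0 (the 'and X > 0' condition) never binds. Hence X_9 = X_0 + Σ_{t<9} Y_t with i.i.d. increments Y_t = y(d_t) ∈ {+1, −1, 0}.
Outcome values over d=0..9: [1, 1, -1, -1, -1, -1, 0, 0, 0, 0]
Σy = -2, Σy² = 6, M = 10
μ = -2/10 = -1/5,  σ² = 6/10 − (-1/5)² = 14/25
E[X_9] = 20 + 9·(-1/5) = 91/5

91/5


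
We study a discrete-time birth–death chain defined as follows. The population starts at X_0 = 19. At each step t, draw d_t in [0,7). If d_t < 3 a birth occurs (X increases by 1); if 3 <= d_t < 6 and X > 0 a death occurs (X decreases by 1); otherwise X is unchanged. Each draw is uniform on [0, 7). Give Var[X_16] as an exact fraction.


X can drop by at most 1 per step and X_0 = 19 > T = 16, so X_t >= 19 − t >= 3 > 0 for every t <= 16: the floor at 0 (the 'and X > 0' condition) never binds. Hence X_16 = X_0 + Σ_{t<16} Y_t with i.i.d. increments Y_t = y(d_t) ∈ {+1, −1, 0}.
Outcome values over d=0..6: [1, 1, 1, -1, -1, -1, 0]
Σy = 0, Σy² = 6, M = 7
μ = 0/7 = 0,  σ² = 6/7 − (0)² = 6/7
Independent increments: Var[X_16] = 16·σ² = 16·(6/7) = 96/7

96/7


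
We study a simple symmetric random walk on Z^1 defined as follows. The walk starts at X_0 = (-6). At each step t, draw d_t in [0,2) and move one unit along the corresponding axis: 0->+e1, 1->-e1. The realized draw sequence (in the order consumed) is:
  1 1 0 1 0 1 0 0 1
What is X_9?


t=0: X=(-6), d=1 → -e1, X_1=(-7)
t=1: X=(-7), d=1 → -e1, X_2=(-8)
t=2: X=(-8), d=0 → +e1, X_3=(-7)
t=3: X=(-7), d=1 → -e1, X_4=(-8)
t=4: X=(-8), d=0 → +e1, X_5=(-7)
t=5: X=(-7), d=1 → -e1, X_6=(-8)
t=6: X=(-8), d=0 → +e1, X_7=(-7)
t=7: X=(-7), d=0 → +e1, X_8=(-6)
t=8: X=(-6), d=1 → -e1, X_9=(-7)

(-7)


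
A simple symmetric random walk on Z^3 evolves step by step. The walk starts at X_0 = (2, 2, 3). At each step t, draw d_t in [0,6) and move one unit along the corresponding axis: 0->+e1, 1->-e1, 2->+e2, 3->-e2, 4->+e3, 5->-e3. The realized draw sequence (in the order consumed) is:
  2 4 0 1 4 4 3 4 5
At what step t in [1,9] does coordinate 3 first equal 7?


t=0: X=(2, 2, 3), d=2 → +e2, X_1=(2, 3, 3)
t=1: X=(2, 3, 3), d=4 → +e3, X_2=(2, 3, 4)
t=2: X=(2, 3, 4), d=0 → +e1, X_3=(3, 3, 4)
t=3: X=(3, 3, 4), d=1 → -e1, X_4=(2, 3, 4)
t=4: X=(2, 3, 4), d=4 → +e3, X_5=(2, 3, 5)
t=5: X=(2, 3, 5), d=4 → +e3, X_6=(2, 3, 6)
t=6: X=(2, 3, 6), d=3 → -e2, X_7=(2, 2, 6)
t=7: X=(2, 2, 6), d=4 → +e3, X_8=(2, 2, 7)
t=8: X=(2, 2, 7), d=5 → -e3, X_9=(2, 2, 6)

8


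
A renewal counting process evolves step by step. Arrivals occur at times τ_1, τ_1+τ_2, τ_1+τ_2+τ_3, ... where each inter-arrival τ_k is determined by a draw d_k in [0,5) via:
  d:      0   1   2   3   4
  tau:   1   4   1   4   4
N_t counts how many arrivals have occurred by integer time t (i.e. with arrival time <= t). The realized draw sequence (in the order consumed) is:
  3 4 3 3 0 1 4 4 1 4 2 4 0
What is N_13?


draw d_1=3: τ_1=4, arrival time A_1=4
draw d_2=4: τ_2=4, arrival time A_2=8
draw d_3=3: τ_3=4, arrival time A_3=12
draw d_4=3: τ_4=4, arrival time A_4=16
draw d_5=0: τ_5=1, arrival time A_5=17
draw d_6=1: τ_6=4, arrival time A_6=21
draw d_7=4: τ_7=4, arrival time A_7=25
draw d_8=4: τ_8=4, arrival time A_8=29
draw d_9=1: τ_9=4, arrival time A_9=33
draw d_10=4: τ_10=4, arrival time A_10=37
draw d_11=2: τ_11=1, arrival time A_11=38
draw d_12=4: τ_12=4, arrival time A_12=42
draw d_13=0: τ_13=1, arrival time A_13=43
N_t over t=0..13: 0:0 1:0 2:0 3:0 4:1 5:1 6:1 7:1 8:2 9:2 10:2 11:2 12:3 13:3

3


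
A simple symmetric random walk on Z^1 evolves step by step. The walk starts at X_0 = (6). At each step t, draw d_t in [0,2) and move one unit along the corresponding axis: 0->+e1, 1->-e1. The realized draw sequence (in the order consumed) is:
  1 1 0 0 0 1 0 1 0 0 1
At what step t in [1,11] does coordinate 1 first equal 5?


1

t=0: X=(6), d=1 → -e1, X_1=(5)
t=1: X=(5), d=1 → -e1, X_2=(4)
t=2: X=(4), d=0 → +e1, X_3=(5)
t=3: X=(5), d=0 → +e1, X_4=(6)
t=4: X=(6), d=0 → +e1, X_5=(7)
t=5: X=(7), d=1 → -e1, X_6=(6)
t=6: X=(6), d=0 → +e1, X_7=(7)
t=7: X=(7), d=1 → -e1, X_8=(6)
t=8: X=(6), d=0 → +e1, X_9=(7)
t=9: X=(7), d=0 → +e1, X_10=(8)
t=10: X=(8), d=1 → -e1, X_11=(7)


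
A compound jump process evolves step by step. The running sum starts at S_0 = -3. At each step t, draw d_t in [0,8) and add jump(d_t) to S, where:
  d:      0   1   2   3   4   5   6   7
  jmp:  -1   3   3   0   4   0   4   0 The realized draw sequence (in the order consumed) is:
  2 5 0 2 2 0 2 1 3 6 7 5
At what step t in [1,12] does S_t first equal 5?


t=0: S=-3, d=2, jump=3, S_1=0
t=1: S=0, d=5, jump=0, S_2=0
t=2: S=0, d=0, jump=-1, S_3=-1
t=3: S=-1, d=2, jump=3, S_4=2
t=4: S=2, d=2, jump=3, S_5=5
t=5: S=5, d=0, jump=-1, S_6=4
t=6: S=4, d=2, jump=3, S_7=7
t=7: S=7, d=1, jump=3, S_8=10
t=8: S=10, d=3, jump=0, S_9=10
t=9: S=10, d=6, jump=4, S_10=14
t=10: S=14, d=7, jump=0, S_11=14
t=11: S=14, d=5, jump=0, S_12=14

5


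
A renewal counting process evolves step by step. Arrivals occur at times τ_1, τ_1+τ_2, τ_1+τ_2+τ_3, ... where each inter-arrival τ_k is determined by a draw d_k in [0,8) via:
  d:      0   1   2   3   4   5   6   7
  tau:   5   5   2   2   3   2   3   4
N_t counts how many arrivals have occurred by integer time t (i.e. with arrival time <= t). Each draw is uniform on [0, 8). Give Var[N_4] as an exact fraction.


Inter-arrival values over d=0..7: [5, 5, 2, 2, 3, 2, 3, 4]
Each d has probability 1/8, so the pmf of τ is: f(2) = 3/8, f(3) = 1/4, f(4) = 1/8, f(5) = 1/4
Let p_n(j) = P(N_n = j), with p_0 = [1]. Condition on τ_1: p_n(0) = P(τ > n), and for j >= 1, p_n(j) = Σ_{k<=n} f(k)·p_{n−k}(j−1)
p_1 = [1]  (j = 0)
p_2 = [5/8, 3/8]  (j = 0..1)
p_3 = [3/8, 5/8]  (j = 0..1)
p_4 = [1/4, 39/64, 9/64]  (j = 0..2)
E[N_4] = Σ j·p_4(j) = 57/64;  E[N_4²] = Σ j²·p_4(j) = 75/64
Var[N_4] = 75/64 − (57/64)² = 1551/4096

1551/4096


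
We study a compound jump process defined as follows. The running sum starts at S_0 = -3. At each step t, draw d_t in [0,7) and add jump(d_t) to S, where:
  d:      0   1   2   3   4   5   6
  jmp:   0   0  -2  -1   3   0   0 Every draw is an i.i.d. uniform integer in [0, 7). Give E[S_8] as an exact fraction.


Outcome values over d=0..6: [0, 0, -2, -1, 3, 0, 0]
Σy = 0, Σy² = 14, M = 7
μ = 0/7 = 0,  σ² = 14/7 − (0)² = 2
E[S_8] = -3 + 8·(0) = -3

-3


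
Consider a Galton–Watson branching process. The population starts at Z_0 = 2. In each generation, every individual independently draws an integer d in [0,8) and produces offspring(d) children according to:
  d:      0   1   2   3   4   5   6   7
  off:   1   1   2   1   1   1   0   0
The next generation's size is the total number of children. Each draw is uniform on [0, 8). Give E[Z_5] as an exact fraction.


Outcome values over d=0..7: [1, 1, 2, 1, 1, 1, 0, 0]
Σy = 7, Σy² = 9, M = 8
μ = 7/8 = 7/8,  σ² = 9/8 − (7/8)² = 23/64
E[Z_0] = 2
E[Z_1] = 7/8·E[Z_0] = 7/4
E[Z_2] = 7/8·E[Z_1] = 49/32
E[Z_3] = 7/8·E[Z_2] = 343/256
E[Z_4] = 7/8·E[Z_3] = 2401/2048
E[Z_5] = 7/8·E[Z_4] = 16807/16384

16807/16384


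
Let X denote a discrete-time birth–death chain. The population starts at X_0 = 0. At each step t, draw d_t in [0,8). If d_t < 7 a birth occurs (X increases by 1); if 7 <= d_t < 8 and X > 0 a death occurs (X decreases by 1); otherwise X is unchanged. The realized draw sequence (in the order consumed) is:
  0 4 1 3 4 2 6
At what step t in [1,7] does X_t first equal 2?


2

t=0: X=0, d=0 → birth, X_1=1
t=1: X=1, d=4 → birth, X_2=2
t=2: X=2, d=1 → birth, X_3=3
t=3: X=3, d=3 → birth, X_4=4
t=4: X=4, d=4 → birth, X_5=5
t=5: X=5, d=2 → birth, X_6=6
t=6: X=6, d=6 → birth, X_7=7


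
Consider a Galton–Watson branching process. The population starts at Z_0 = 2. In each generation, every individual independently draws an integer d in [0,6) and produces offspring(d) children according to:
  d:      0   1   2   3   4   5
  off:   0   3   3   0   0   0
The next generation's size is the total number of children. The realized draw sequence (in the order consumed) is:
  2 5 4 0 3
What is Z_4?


0

gen 0: Z_0=2, draws=[2, 5], offspring=[3, 0], Z_1=3
gen 1: Z_1=3, draws=[4, 0, 3], offspring=[0, 0, 0], Z_2=0
gen 2: Z_2=0, draws=[], offspring=[], Z_3=0
gen 3: Z_3=0, draws=[], offspring=[], Z_4=0


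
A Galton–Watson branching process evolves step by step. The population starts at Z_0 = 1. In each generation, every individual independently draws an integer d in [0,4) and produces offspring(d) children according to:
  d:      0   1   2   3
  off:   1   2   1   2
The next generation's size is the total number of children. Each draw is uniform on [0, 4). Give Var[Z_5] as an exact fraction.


Outcome values over d=0..3: [1, 2, 1, 2]
Σy = 6, Σy² = 10, M = 4
μ = 6/4 = 3/2,  σ² = 10/4 − (3/2)² = 1/4
V_0 = 0, E_0 = 1
V_1 = 1/4·E_0 + (3/2)²·V_0 = 1/4;  E_1 = 3/2
V_2 = 1/4·E_1 + (3/2)²·V_1 = 15/16;  E_2 = 9/4
V_3 = 1/4·E_2 + (3/2)²·V_2 = 171/64;  E_3 = 27/8
V_4 = 1/4·E_3 + (3/2)²·V_3 = 1755/256;  E_4 = 81/16
V_5 = 1/4·E_4 + (3/2)²·V_4 = 17091/1024;  E_5 = 243/32

17091/1024
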